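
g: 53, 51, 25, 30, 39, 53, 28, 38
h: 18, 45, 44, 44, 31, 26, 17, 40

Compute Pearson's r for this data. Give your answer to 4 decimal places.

n = 8, Σg = 317, Σh = 265, Σg² = 13493, Σh² = 9747, Σgh = 10252
nΣgh − ΣgΣh = 82016 − 84005 = -1989
nΣg² − (Σg)² = 107944 − 100489 = 7455; nΣh² − (Σh)² = 77976 − 70225 = 7751
r = -1989 / √(7455 × 7751) = -1989 / 7601.5594 ≈ -0.2617

-0.2617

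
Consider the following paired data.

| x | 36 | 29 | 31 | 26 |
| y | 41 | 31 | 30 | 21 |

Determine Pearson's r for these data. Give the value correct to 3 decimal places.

0.965

n = 4, Σx = 122, Σy = 123, Σx² = 3774, Σy² = 3983, Σxy = 3851
nΣxy − ΣxΣy = 15404 − 15006 = 398
nΣx² − (Σx)² = 15096 − 14884 = 212; nΣy² − (Σy)² = 15932 − 15129 = 803
r = 398 / √(212 × 803) = 398 / 412.5967 ≈ 0.965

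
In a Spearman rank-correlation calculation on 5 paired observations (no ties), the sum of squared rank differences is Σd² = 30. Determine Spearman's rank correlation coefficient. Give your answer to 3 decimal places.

ρ = 1 − 6Σd² / [n(n²−1)] = 1 − 6×30 / (5×24)
  = 1 − 180/120 = 1 − 1.5000 ≈ -0.500

-0.500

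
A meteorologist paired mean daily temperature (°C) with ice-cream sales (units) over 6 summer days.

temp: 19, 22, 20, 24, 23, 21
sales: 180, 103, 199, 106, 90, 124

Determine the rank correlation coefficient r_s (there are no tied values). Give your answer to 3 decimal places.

Rank temp: 1, 4, 2, 6, 5, 3
Rank sales: 5, 2, 6, 3, 1, 4
d = rank(temp) − rank(sales): -4, 2, -4, 3, 4, -1; Σd² = 62
ρ = 1 − 6Σd² / [n(n²−1)] = 1 − 6×62 / (6×35) = 1 − 372/210 ≈ -0.771

-0.771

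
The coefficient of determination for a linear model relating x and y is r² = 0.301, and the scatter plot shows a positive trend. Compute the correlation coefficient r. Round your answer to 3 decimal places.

|r| = √0.301 = 0.549
The association is positive, so r = 0.549.

0.549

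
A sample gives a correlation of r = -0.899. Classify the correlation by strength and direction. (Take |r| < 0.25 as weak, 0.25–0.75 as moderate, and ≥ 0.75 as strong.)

strong negative

r = -0.899 < 0 so the relationship is negative.
|r| = 0.899, which falls in the strong range.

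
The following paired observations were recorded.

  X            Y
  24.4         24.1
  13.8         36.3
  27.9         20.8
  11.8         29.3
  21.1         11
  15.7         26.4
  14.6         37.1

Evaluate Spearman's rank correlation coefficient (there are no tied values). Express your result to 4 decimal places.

-0.7500

Rank X: 6, 2, 7, 1, 5, 4, 3
Rank Y: 3, 6, 2, 5, 1, 4, 7
d = rank(X) − rank(Y): 3, -4, 5, -4, 4, 0, -4; Σd² = 98
ρ = 1 − 6Σd² / [n(n²−1)] = 1 − 6×98 / (7×48) = 1 − 588/336 ≈ -0.7500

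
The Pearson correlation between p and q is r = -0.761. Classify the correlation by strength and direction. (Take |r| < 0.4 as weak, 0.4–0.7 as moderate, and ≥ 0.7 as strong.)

r = -0.761 < 0 so the relationship is negative.
|r| = 0.761, which falls in the strong range.

strong negative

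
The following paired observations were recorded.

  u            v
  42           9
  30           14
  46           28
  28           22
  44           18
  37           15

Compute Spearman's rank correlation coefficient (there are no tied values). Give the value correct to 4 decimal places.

Rank u: 4, 2, 6, 1, 5, 3
Rank v: 1, 2, 6, 5, 4, 3
d = rank(u) − rank(v): 3, 0, 0, -4, 1, 0; Σd² = 26
ρ = 1 − 6Σd² / [n(n²−1)] = 1 − 6×26 / (6×35) = 1 − 156/210 ≈ 0.2571

0.2571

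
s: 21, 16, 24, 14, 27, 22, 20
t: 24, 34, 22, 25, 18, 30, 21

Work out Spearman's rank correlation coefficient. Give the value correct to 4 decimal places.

-0.5714

Rank s: 4, 2, 6, 1, 7, 5, 3
Rank t: 4, 7, 3, 5, 1, 6, 2
d = rank(s) − rank(t): 0, -5, 3, -4, 6, -1, 1; Σd² = 88
ρ = 1 − 6Σd² / [n(n²−1)] = 1 − 6×88 / (7×48) = 1 − 528/336 ≈ -0.5714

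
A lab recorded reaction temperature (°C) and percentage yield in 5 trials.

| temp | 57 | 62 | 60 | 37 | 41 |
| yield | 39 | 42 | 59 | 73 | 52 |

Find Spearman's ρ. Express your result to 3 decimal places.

-0.500

Rank temp: 3, 5, 4, 1, 2
Rank yield: 1, 2, 4, 5, 3
d = rank(temp) − rank(yield): 2, 3, 0, -4, -1; Σd² = 30
ρ = 1 − 6Σd² / [n(n²−1)] = 1 − 6×30 / (5×24) = 1 − 180/120 ≈ -0.500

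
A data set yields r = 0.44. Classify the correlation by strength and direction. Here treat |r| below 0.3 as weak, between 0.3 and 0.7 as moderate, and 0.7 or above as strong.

moderate positive

r = 0.44 > 0 so the relationship is positive.
|r| = 0.44, which falls in the moderate range.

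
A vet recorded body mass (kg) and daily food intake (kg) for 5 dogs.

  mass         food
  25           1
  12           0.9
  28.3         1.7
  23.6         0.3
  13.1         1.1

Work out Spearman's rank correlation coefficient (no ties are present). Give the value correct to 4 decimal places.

Rank mass: 4, 1, 5, 3, 2
Rank food: 3, 2, 5, 1, 4
d = rank(mass) − rank(food): 1, -1, 0, 2, -2; Σd² = 10
ρ = 1 − 6Σd² / [n(n²−1)] = 1 − 6×10 / (5×24) = 1 − 60/120 ≈ 0.5000

0.5000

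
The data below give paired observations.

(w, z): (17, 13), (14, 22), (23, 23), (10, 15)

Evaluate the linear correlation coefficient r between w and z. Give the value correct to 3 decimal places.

n = 4, Σw = 64, Σz = 73, Σw² = 1114, Σz² = 1407, Σwz = 1208
nΣwz − ΣwΣz = 4832 − 4672 = 160
nΣw² − (Σw)² = 4456 − 4096 = 360; nΣz² − (Σz)² = 5628 − 5329 = 299
r = 160 / √(360 × 299) = 160 / 328.0854 ≈ 0.488

0.488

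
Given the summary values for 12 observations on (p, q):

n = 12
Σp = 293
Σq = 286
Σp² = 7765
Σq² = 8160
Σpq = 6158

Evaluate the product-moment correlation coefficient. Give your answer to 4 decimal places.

-0.9108

r = (nΣpq − ΣpΣq) / √[(nΣp² − (Σp)²)(nΣq² − (Σq)²)]
Numerator: 12×6158 − 293×286 = -9902
Denominator: √[(93180 − 85849)(97920 − 81796)] = √[7331 × 16124] = 10872.2143
r = -9902 / 10872.2143 ≈ -0.9108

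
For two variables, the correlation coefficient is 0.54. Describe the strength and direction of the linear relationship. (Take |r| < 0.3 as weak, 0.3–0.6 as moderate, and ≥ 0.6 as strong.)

moderate positive

r = 0.54 > 0 so the relationship is positive.
|r| = 0.54, which falls in the moderate range.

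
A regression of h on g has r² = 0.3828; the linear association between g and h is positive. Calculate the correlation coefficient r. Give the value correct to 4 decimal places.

|r| = √0.3828 = 0.6187
The association is positive, so r = 0.6187.

0.6187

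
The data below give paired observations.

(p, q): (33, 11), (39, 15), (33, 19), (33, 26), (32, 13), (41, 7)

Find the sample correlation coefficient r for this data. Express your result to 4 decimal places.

-0.5060

n = 6, Σp = 211, Σq = 91, Σp² = 7493, Σq² = 1601, Σpq = 3136
nΣpq − ΣpΣq = 18816 − 19201 = -385
nΣp² − (Σp)² = 44958 − 44521 = 437; nΣq² − (Σq)² = 9606 − 8281 = 1325
r = -385 / √(437 × 1325) = -385 / 760.9369 ≈ -0.5060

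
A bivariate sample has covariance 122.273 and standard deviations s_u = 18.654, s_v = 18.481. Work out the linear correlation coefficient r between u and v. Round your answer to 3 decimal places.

0.355

r = Cov(u,v) / (s_u · s_v) = 122.273 / (18.654 × 18.481)
  = 122.273 / 344.7446 ≈ 0.355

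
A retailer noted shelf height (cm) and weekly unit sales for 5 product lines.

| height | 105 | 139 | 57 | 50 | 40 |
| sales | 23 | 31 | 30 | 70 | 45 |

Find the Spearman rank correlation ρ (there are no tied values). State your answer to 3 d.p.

-0.600

Rank height: 4, 5, 3, 2, 1
Rank sales: 1, 3, 2, 5, 4
d = rank(height) − rank(sales): 3, 2, 1, -3, -3; Σd² = 32
ρ = 1 − 6Σd² / [n(n²−1)] = 1 − 6×32 / (5×24) = 1 − 192/120 ≈ -0.600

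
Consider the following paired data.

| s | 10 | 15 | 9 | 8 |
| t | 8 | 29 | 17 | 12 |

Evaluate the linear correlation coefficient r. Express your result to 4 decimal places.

n = 4, Σs = 42, Σt = 66, Σs² = 470, Σt² = 1338, Σst = 764
nΣst − ΣsΣt = 3056 − 2772 = 284
nΣs² − (Σs)² = 1880 − 1764 = 116; nΣt² − (Σt)² = 5352 − 4356 = 996
r = 284 / √(116 × 996) = 284 / 339.9059 ≈ 0.8355

0.8355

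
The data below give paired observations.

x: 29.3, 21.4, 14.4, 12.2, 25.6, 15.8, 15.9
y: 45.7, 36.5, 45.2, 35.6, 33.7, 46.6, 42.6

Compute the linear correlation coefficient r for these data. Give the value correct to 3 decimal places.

n = 7, Σx = 134.6, Σy = 285.9, Σx² = 2830.46, Σy² = 11853.15, Σxy = 5481.65
nΣxy − ΣxΣy = 38371.55 − 38482.14 = -110.59
nΣx² − (Σx)² = 19813.22 − 18117.16 = 1696.06; nΣy² − (Σy)² = 82972.05 − 81738.81 = 1233.24
r = -110.59 / √(1696.06 × 1233.24) = -110.59 / 1446.2534 ≈ -0.076

-0.076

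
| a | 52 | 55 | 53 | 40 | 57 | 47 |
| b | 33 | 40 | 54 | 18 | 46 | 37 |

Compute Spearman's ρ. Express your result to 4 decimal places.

Rank a: 3, 5, 4, 1, 6, 2
Rank b: 2, 4, 6, 1, 5, 3
d = rank(a) − rank(b): 1, 1, -2, 0, 1, -1; Σd² = 8
ρ = 1 − 6Σd² / [n(n²−1)] = 1 − 6×8 / (6×35) = 1 − 48/210 ≈ 0.7714

0.7714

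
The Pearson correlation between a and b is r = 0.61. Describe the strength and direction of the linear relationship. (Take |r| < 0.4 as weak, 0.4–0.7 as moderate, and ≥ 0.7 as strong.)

moderate positive

r = 0.61 > 0 so the relationship is positive.
|r| = 0.61, which falls in the moderate range.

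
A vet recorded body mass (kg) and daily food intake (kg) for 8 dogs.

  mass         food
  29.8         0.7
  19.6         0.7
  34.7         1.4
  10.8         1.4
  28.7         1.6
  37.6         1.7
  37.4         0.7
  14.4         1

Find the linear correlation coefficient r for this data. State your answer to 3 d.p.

0.121

n = 8, Σx = 213, Σy = 9.2, Σx² = 6436.5, Σy² = 11.84, Σxy = 248.7
nΣxy − ΣxΣy = 1989.6 − 1959.6 = 30
nΣx² − (Σx)² = 51492 − 45369 = 6123; nΣy² − (Σy)² = 94.72 − 84.64 = 10.08
r = 30 / √(6123 × 10.08) = 30 / 248.4348 ≈ 0.121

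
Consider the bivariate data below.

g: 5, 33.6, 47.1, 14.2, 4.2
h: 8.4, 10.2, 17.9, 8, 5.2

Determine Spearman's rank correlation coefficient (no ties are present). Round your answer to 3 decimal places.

Rank g: 2, 4, 5, 3, 1
Rank h: 3, 4, 5, 2, 1
d = rank(g) − rank(h): -1, 0, 0, 1, 0; Σd² = 2
ρ = 1 − 6Σd² / [n(n²−1)] = 1 − 6×2 / (5×24) = 1 − 12/120 ≈ 0.900

0.900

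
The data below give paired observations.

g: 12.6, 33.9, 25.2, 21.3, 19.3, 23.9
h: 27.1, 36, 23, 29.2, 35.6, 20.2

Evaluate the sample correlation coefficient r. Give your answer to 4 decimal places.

n = 6, Σg = 136.2, Σh = 171.1, Σg² = 3340.4, Σh² = 5087.45, Σgh = 3933.28
nΣgh − ΣgΣh = 23599.68 − 23303.82 = 295.86
nΣg² − (Σg)² = 20042.4 − 18550.44 = 1491.96; nΣh² − (Σh)² = 30524.7 − 29275.21 = 1249.49
r = 295.86 / √(1491.96 × 1249.49) = 295.86 / 1365.3531 ≈ 0.2167

0.2167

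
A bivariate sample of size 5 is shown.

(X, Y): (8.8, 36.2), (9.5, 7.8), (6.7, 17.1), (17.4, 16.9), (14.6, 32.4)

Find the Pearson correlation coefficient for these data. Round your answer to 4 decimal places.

0.0750

n = 5, ΣX = 57, ΣY = 110.4, ΣX² = 728.5, ΣY² = 2999.06, ΣXY = 1274.33
nΣXY − ΣXΣY = 6371.65 − 6292.8 = 78.85
nΣX² − (ΣX)² = 3642.5 − 3249 = 393.5; nΣY² − (ΣY)² = 14995.3 − 12188.16 = 2807.14
r = 78.85 / √(393.5 × 2807.14) = 78.85 / 1051.0041 ≈ 0.0750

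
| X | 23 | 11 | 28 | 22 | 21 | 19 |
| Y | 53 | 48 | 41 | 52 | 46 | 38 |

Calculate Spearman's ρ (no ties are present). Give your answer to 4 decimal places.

0.2000

Rank X: 5, 1, 6, 4, 3, 2
Rank Y: 6, 4, 2, 5, 3, 1
d = rank(X) − rank(Y): -1, -3, 4, -1, 0, 1; Σd² = 28
ρ = 1 − 6Σd² / [n(n²−1)] = 1 − 6×28 / (6×35) = 1 − 168/210 ≈ 0.2000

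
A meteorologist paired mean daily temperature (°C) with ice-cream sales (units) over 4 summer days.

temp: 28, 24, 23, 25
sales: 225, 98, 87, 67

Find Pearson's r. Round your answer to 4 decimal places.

0.8678

n = 4, Σx = 100, Σy = 477, Σx² = 2514, Σy² = 72287, Σxy = 12328
nΣxy − ΣxΣy = 49312 − 47700 = 1612
nΣx² − (Σx)² = 10056 − 10000 = 56; nΣy² − (Σy)² = 289148 − 227529 = 61619
r = 1612 / √(56 × 61619) = 1612 / 1857.5963 ≈ 0.8678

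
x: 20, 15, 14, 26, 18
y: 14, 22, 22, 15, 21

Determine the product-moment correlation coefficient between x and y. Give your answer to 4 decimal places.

-0.8245

n = 5, Σx = 93, Σy = 94, Σx² = 1821, Σy² = 1830, Σxy = 1686
nΣxy − ΣxΣy = 8430 − 8742 = -312
nΣx² − (Σx)² = 9105 − 8649 = 456; nΣy² − (Σy)² = 9150 − 8836 = 314
r = -312 / √(456 × 314) = -312 / 378.3966 ≈ -0.8245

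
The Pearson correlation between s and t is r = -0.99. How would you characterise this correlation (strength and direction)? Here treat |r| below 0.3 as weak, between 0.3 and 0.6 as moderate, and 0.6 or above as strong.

r = -0.99 < 0 so the relationship is negative.
|r| = 0.99, which falls in the strong range.

strong negative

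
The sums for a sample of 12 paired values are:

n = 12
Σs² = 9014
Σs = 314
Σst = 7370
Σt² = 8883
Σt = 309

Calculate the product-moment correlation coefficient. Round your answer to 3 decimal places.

r = (nΣst − ΣsΣt) / √[(nΣs² − (Σs)²)(nΣt² − (Σt)²)]
Numerator: 12×7370 − 314×309 = -8586
Denominator: √[(108168 − 98596)(106596 − 95481)] = √[9572 × 11115] = 10314.6876
r = -8586 / 10314.6876 ≈ -0.832

-0.832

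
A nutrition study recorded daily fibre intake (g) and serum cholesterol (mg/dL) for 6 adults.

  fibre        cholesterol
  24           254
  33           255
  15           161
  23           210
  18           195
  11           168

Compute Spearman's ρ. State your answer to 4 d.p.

0.9429

Rank fibre: 5, 6, 2, 4, 3, 1
Rank cholesterol: 5, 6, 1, 4, 3, 2
d = rank(fibre) − rank(cholesterol): 0, 0, 1, 0, 0, -1; Σd² = 2
ρ = 1 − 6Σd² / [n(n²−1)] = 1 − 6×2 / (6×35) = 1 − 12/210 ≈ 0.9429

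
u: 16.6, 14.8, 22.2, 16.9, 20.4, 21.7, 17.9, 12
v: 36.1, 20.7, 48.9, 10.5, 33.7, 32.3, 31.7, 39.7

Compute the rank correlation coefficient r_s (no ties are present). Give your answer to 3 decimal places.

0.190

Rank u: 3, 2, 8, 4, 6, 7, 5, 1
Rank v: 6, 2, 8, 1, 5, 4, 3, 7
d = rank(u) − rank(v): -3, 0, 0, 3, 1, 3, 2, -6; Σd² = 68
ρ = 1 − 6Σd² / [n(n²−1)] = 1 − 6×68 / (8×63) = 1 − 408/504 ≈ 0.190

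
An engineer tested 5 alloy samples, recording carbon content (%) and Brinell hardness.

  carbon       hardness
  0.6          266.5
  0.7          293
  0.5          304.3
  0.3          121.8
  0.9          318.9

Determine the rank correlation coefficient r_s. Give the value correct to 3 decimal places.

0.700

Rank carbon: 3, 4, 2, 1, 5
Rank hardness: 2, 3, 4, 1, 5
d = rank(carbon) − rank(hardness): 1, 1, -2, 0, 0; Σd² = 6
ρ = 1 − 6Σd² / [n(n²−1)] = 1 − 6×6 / (5×24) = 1 − 36/120 ≈ 0.700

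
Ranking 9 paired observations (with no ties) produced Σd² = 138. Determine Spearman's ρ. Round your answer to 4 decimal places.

ρ = 1 − 6Σd² / [n(n²−1)] = 1 − 6×138 / (9×80)
  = 1 − 828/720 = 1 − 1.15000 ≈ -0.1500

-0.1500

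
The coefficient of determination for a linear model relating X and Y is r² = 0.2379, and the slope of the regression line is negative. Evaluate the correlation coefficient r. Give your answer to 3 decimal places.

-0.488

|r| = √0.2379 = 0.488
The association is negative, so r = −0.488.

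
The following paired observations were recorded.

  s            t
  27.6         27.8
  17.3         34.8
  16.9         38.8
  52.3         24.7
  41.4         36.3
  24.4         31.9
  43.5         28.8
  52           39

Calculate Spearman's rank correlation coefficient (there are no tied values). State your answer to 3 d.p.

-0.310

Rank s: 4, 2, 1, 8, 5, 3, 6, 7
Rank t: 2, 5, 7, 1, 6, 4, 3, 8
d = rank(s) − rank(t): 2, -3, -6, 7, -1, -1, 3, -1; Σd² = 110
ρ = 1 − 6Σd² / [n(n²−1)] = 1 − 6×110 / (8×63) = 1 − 660/504 ≈ -0.310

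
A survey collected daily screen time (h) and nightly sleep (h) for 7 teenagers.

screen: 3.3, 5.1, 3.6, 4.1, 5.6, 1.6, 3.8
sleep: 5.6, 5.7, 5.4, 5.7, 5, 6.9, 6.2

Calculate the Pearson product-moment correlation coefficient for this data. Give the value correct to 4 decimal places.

n = 7, Σx = 27.1, Σy = 40.5, Σx² = 115.03, Σy² = 236.55, Σxy = 152.96
nΣxy − ΣxΣy = 1070.72 − 1097.55 = -26.83
nΣx² − (Σx)² = 805.21 − 734.41 = 70.8; nΣy² − (Σy)² = 1655.85 − 1640.25 = 15.6
r = -26.83 / √(70.8 × 15.6) = -26.83 / 33.2337 ≈ -0.8073

-0.8073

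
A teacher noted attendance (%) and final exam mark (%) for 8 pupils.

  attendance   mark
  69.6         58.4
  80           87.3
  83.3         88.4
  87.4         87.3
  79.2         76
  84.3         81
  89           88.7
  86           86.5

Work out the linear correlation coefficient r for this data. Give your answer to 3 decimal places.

0.891

n = 8, Σx = 658.8, Σy = 653.6, Σx² = 54517.94, Σy² = 54154.64, Σxy = 54223.18
nΣxy − ΣxΣy = 433785.44 − 430591.68 = 3193.76
nΣx² − (Σx)² = 436143.52 − 434017.44 = 2126.08; nΣy² − (Σy)² = 433237.12 − 427192.96 = 6044.16
r = 3193.76 / √(2126.08 × 6044.16) = 3193.76 / 3584.7410 ≈ 0.891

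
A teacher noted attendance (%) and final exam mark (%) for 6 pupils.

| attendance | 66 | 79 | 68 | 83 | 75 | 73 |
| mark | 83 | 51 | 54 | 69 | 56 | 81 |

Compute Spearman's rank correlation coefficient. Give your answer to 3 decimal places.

-0.429

Rank attendance: 1, 5, 2, 6, 4, 3
Rank mark: 6, 1, 2, 4, 3, 5
d = rank(attendance) − rank(mark): -5, 4, 0, 2, 1, -2; Σd² = 50
ρ = 1 − 6Σd² / [n(n²−1)] = 1 − 6×50 / (6×35) = 1 − 300/210 ≈ -0.429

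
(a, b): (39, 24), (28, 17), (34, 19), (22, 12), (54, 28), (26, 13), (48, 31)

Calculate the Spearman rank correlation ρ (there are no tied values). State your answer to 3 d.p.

Rank a: 5, 3, 4, 1, 7, 2, 6
Rank b: 5, 3, 4, 1, 6, 2, 7
d = rank(a) − rank(b): 0, 0, 0, 0, 1, 0, -1; Σd² = 2
ρ = 1 − 6Σd² / [n(n²−1)] = 1 − 6×2 / (7×48) = 1 − 12/336 ≈ 0.964

0.964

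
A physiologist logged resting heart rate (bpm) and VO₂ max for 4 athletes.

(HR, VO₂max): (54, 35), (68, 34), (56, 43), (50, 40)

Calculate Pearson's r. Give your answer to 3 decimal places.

n = 4, Σx = 228, Σy = 152, Σx² = 13176, Σy² = 5830, Σxy = 8610
nΣxy − ΣxΣy = 34440 − 34656 = -216
nΣx² − (Σx)² = 52704 − 51984 = 720; nΣy² − (Σy)² = 23320 − 23104 = 216
r = -216 / √(720 × 216) = -216 / 394.3602 ≈ -0.548

-0.548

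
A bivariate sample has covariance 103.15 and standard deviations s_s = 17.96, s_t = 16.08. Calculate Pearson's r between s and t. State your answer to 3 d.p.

0.357

r = Cov(s,t) / (s_s · s_t) = 103.15 / (17.96 × 16.08)
  = 103.15 / 288.7968 ≈ 0.357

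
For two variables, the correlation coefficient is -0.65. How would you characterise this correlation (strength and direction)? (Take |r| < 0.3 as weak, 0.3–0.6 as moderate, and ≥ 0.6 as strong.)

strong negative

r = -0.65 < 0 so the relationship is negative.
|r| = 0.65, which falls in the strong range.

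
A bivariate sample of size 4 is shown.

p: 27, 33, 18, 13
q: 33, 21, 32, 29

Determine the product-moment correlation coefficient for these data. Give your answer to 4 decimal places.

-0.5422

n = 4, Σp = 91, Σq = 115, Σp² = 2311, Σq² = 3395, Σpq = 2537
nΣpq − ΣpΣq = 10148 − 10465 = -317
nΣp² − (Σp)² = 9244 − 8281 = 963; nΣq² − (Σq)² = 13580 − 13225 = 355
r = -317 / √(963 × 355) = -317 / 584.6922 ≈ -0.5422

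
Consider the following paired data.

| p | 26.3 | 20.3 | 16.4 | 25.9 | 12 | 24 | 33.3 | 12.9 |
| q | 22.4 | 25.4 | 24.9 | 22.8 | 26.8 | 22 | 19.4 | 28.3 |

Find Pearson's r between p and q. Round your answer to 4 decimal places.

n = 8, Σp = 171.1, Σq = 192, Σp² = 4038.85, Σq² = 4666.26, Σpq = 3964.31
nΣpq − ΣpΣq = 31714.48 − 32851.2 = -1136.72
nΣp² − (Σp)² = 32310.8 − 29275.21 = 3035.59; nΣq² − (Σq)² = 37330.08 − 36864 = 466.08
r = -1136.72 / √(3035.59 × 466.08) = -1136.72 / 1189.4653 ≈ -0.9557

-0.9557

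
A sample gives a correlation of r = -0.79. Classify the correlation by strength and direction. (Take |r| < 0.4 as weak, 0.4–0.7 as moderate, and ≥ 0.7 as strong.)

strong negative

r = -0.79 < 0 so the relationship is negative.
|r| = 0.79, which falls in the strong range.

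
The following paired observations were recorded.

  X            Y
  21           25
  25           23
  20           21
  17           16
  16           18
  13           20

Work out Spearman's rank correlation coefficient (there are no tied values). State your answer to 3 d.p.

0.714

Rank X: 5, 6, 4, 3, 2, 1
Rank Y: 6, 5, 4, 1, 2, 3
d = rank(X) − rank(Y): -1, 1, 0, 2, 0, -2; Σd² = 10
ρ = 1 − 6Σd² / [n(n²−1)] = 1 − 6×10 / (6×35) = 1 − 60/210 ≈ 0.714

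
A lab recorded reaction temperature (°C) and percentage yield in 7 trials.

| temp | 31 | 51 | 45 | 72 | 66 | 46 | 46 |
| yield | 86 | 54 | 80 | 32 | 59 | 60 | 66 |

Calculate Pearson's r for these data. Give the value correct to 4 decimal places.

n = 7, Σx = 357, Σy = 437, Σx² = 19359, Σy² = 29173, Σxy = 21014
nΣxy − ΣxΣy = 147098 − 156009 = -8911
nΣx² − (Σx)² = 135513 − 127449 = 8064; nΣy² − (Σy)² = 204211 − 190969 = 13242
r = -8911 / √(8064 × 13242) = -8911 / 10333.6096 ≈ -0.8623

-0.8623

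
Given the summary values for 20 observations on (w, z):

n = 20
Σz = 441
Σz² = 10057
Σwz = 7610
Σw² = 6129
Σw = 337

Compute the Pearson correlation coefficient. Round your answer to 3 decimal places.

r = (nΣwz − ΣwΣz) / √[(nΣw² − (Σw)²)(nΣz² − (Σz)²)]
Numerator: 20×7610 − 337×441 = 3583
Denominator: √[(122580 − 113569)(201140 − 194481)] = √[9011 × 6659] = 7746.2410
r = 3583 / 7746.2410 ≈ 0.463

0.463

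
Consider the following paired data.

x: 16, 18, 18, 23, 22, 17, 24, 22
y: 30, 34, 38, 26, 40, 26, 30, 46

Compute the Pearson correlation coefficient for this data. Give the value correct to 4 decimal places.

0.1828

n = 8, Σx = 160, Σy = 270, Σx² = 3266, Σy² = 9468, Σxy = 5428
nΣxy − ΣxΣy = 43424 − 43200 = 224
nΣx² − (Σx)² = 26128 − 25600 = 528; nΣy² − (Σy)² = 75744 − 72900 = 2844
r = 224 / √(528 × 2844) = 224 / 1225.4110 ≈ 0.1828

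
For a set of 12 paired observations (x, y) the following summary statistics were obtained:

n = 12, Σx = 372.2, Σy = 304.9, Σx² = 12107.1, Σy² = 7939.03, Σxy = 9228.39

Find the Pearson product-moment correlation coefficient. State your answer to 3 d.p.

r = (nΣxy − ΣxΣy) / √[(nΣx² − (Σx)²)(nΣy² − (Σy)²)]
Numerator: 12×9228.39 − 372.2×304.9 = -2743.1
Denominator: √[(145285.2 − 138532.84)(95268.36 − 92964.01)] = √[6752.36 × 2304.35] = 3944.5913
r = -2743.1 / 3944.5913 ≈ -0.695

-0.695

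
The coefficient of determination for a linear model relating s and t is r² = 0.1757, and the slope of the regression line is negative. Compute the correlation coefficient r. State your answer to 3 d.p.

-0.419

|r| = √0.1757 = 0.419
The association is negative, so r = −0.419.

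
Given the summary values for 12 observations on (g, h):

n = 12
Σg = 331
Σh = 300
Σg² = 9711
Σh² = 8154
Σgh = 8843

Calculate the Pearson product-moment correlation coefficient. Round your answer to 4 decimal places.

0.9215

r = (nΣgh − ΣgΣh) / √[(nΣg² − (Σg)²)(nΣh² − (Σh)²)]
Numerator: 12×8843 − 331×300 = 6816
Denominator: √[(116532 − 109561)(97848 − 90000)] = √[6971 × 7848] = 7396.5132
r = 6816 / 7396.5132 ≈ 0.9215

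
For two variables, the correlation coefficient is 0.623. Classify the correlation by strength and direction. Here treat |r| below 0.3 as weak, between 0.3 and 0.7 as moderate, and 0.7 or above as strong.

moderate positive

r = 0.623 > 0 so the relationship is positive.
|r| = 0.623, which falls in the moderate range.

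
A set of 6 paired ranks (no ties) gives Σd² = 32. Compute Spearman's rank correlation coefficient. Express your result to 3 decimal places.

ρ = 1 − 6Σd² / [n(n²−1)] = 1 − 6×32 / (6×35)
  = 1 − 192/210 = 1 − 0.9143 ≈ 0.086

0.086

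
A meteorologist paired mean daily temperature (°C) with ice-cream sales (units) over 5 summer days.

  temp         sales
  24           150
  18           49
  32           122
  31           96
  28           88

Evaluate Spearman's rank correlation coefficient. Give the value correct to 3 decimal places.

0.400

Rank temp: 2, 1, 5, 4, 3
Rank sales: 5, 1, 4, 3, 2
d = rank(temp) − rank(sales): -3, 0, 1, 1, 1; Σd² = 12
ρ = 1 − 6Σd² / [n(n²−1)] = 1 − 6×12 / (5×24) = 1 − 72/120 ≈ 0.400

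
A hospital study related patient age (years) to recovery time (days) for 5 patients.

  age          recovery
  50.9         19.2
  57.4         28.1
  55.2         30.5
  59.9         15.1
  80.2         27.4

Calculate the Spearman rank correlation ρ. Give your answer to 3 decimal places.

Rank age: 1, 3, 2, 4, 5
Rank recovery: 2, 4, 5, 1, 3
d = rank(age) − rank(recovery): -1, -1, -3, 3, 2; Σd² = 24
ρ = 1 − 6Σd² / [n(n²−1)] = 1 − 6×24 / (5×24) = 1 − 144/120 ≈ -0.200

-0.200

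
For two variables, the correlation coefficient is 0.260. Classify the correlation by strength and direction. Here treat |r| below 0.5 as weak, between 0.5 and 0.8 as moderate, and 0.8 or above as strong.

r = 0.260 > 0 so the relationship is positive.
|r| = 0.260, which falls in the weak range.

weak positive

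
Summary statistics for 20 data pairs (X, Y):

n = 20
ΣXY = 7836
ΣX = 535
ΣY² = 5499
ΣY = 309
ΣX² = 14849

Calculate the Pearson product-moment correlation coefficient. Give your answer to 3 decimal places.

r = (nΣXY − ΣXΣY) / √[(nΣX² − (ΣX)²)(nΣY² − (ΣY)²)]
Numerator: 20×7836 − 535×309 = -8595
Denominator: √[(296980 − 286225)(109980 − 95481)] = √[10755 × 14499] = 12487.4635
r = -8595 / 12487.4635 ≈ -0.688

-0.688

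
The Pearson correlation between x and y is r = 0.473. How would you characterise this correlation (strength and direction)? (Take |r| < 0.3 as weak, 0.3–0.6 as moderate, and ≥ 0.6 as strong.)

r = 0.473 > 0 so the relationship is positive.
|r| = 0.473, which falls in the moderate range.

moderate positive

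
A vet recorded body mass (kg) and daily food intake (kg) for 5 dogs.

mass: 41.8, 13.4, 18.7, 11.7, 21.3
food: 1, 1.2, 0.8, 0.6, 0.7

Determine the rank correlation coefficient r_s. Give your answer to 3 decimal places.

0.300

Rank mass: 5, 2, 3, 1, 4
Rank food: 4, 5, 3, 1, 2
d = rank(mass) − rank(food): 1, -3, 0, 0, 2; Σd² = 14
ρ = 1 − 6Σd² / [n(n²−1)] = 1 − 6×14 / (5×24) = 1 − 84/120 ≈ 0.300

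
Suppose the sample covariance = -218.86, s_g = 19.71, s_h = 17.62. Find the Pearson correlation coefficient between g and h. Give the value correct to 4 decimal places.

-0.6302

r = Cov(g,h) / (s_g · s_h) = -218.86 / (19.71 × 17.62)
  = -218.86 / 347.2902 ≈ -0.6302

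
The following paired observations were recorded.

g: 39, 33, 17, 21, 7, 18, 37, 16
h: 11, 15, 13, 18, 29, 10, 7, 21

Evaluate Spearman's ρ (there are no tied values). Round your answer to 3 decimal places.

-0.690

Rank g: 8, 6, 3, 5, 1, 4, 7, 2
Rank h: 3, 5, 4, 6, 8, 2, 1, 7
d = rank(g) − rank(h): 5, 1, -1, -1, -7, 2, 6, -5; Σd² = 142
ρ = 1 − 6Σd² / [n(n²−1)] = 1 − 6×142 / (8×63) = 1 − 852/504 ≈ -0.690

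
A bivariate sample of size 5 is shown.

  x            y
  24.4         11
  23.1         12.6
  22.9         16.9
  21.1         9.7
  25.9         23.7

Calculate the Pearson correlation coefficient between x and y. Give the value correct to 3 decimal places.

0.732

n = 5, Σx = 117.4, Σy = 73.9, Σx² = 2769.4, Σy² = 1221.15, Σxy = 1764.97
nΣxy − ΣxΣy = 8824.85 − 8675.86 = 148.99
nΣx² − (Σx)² = 13847 − 13782.76 = 64.24; nΣy² − (Σy)² = 6105.75 − 5461.21 = 644.54
r = 148.99 / √(64.24 × 644.54) = 148.99 / 203.4828 ≈ 0.732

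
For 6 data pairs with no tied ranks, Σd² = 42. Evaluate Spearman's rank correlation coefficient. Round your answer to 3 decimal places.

ρ = 1 − 6Σd² / [n(n²−1)] = 1 − 6×42 / (6×35)
  = 1 − 252/210 = 1 − 1.2000 ≈ -0.200

-0.200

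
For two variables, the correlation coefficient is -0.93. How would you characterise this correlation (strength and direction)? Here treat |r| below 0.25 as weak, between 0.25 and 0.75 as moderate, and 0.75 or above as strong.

strong negative

r = -0.93 < 0 so the relationship is negative.
|r| = 0.93, which falls in the strong range.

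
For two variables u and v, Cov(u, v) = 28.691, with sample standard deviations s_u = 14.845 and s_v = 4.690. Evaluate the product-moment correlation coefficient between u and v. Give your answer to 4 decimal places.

0.4121

r = Cov(u,v) / (s_u · s_v) = 28.691 / (14.845 × 4.690)
  = 28.691 / 69.6231 ≈ 0.4121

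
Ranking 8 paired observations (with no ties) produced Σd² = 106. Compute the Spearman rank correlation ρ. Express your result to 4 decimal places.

-0.2619

ρ = 1 − 6Σd² / [n(n²−1)] = 1 − 6×106 / (8×63)
  = 1 − 636/504 = 1 − 1.26190 ≈ -0.2619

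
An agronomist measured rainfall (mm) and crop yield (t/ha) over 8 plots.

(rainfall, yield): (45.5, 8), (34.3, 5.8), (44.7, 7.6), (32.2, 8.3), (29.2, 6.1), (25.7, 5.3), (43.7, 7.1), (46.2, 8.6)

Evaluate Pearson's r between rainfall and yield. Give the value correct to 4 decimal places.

n = 8, Σx = 301.5, Σy = 56.8, Σx² = 11838.93, Σy² = 413.96, Σxy = 2191.84
nΣxy − ΣxΣy = 17534.72 − 17125.2 = 409.52
nΣx² − (Σx)² = 94711.44 − 90902.25 = 3809.19; nΣy² − (Σy)² = 3311.68 − 3226.24 = 85.44
r = 409.52 / √(3809.19 × 85.44) = 409.52 / 570.4886 ≈ 0.7178

0.7178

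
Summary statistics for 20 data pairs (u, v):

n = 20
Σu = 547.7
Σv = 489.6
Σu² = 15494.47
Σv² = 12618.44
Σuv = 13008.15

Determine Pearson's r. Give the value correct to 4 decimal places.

r = (nΣuv − ΣuΣv) / √[(nΣu² − (Σu)²)(nΣv² − (Σv)²)]
Numerator: 20×13008.15 − 547.7×489.6 = -7990.92
Denominator: √[(309889.4 − 299975.29)(252368.8 − 239708.16)] = √[9914.11 × 12660.64] = 11203.5252
r = -7990.92 / 11203.5252 ≈ -0.7133

-0.7133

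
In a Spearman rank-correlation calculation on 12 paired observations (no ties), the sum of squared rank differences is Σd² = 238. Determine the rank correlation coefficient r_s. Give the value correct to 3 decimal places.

0.168

ρ = 1 − 6Σd² / [n(n²−1)] = 1 − 6×238 / (12×143)
  = 1 − 1428/1716 = 1 − 0.8322 ≈ 0.168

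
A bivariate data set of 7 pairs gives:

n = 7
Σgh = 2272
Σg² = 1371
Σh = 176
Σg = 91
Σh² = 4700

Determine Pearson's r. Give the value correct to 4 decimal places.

-0.0704

r = (nΣgh − ΣgΣh) / √[(nΣg² − (Σg)²)(nΣh² − (Σh)²)]
Numerator: 7×2272 − 91×176 = -112
Denominator: √[(9597 − 8281)(32900 − 30976)] = √[1316 × 1924] = 1591.2209
r = -112 / 1591.2209 ≈ -0.0704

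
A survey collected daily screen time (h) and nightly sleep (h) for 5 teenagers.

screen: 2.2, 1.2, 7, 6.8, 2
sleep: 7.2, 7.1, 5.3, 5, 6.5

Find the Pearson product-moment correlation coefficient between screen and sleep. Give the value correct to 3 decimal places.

-0.955

n = 5, Σx = 19.2, Σy = 31.1, Σx² = 105.52, Σy² = 197.59, Σxy = 108.46
nΣxy − ΣxΣy = 542.3 − 597.12 = -54.82
nΣx² − (Σx)² = 527.6 − 368.64 = 158.96; nΣy² − (Σy)² = 987.95 − 967.21 = 20.74
r = -54.82 / √(158.96 × 20.74) = -54.82 / 57.4180 ≈ -0.955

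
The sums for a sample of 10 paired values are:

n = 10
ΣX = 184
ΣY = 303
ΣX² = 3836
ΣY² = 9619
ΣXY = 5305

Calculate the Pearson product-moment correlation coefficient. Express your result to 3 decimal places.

-0.608

r = (nΣXY − ΣXΣY) / √[(nΣX² − (ΣX)²)(nΣY² − (ΣY)²)]
Numerator: 10×5305 − 184×303 = -2702
Denominator: √[(38360 − 33856)(96190 − 91809)] = √[4504 × 4381] = 4442.0743
r = -2702 / 4442.0743 ≈ -0.608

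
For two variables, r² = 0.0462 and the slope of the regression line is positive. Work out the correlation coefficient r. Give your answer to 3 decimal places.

0.215

|r| = √0.0462 = 0.215
The association is positive, so r = 0.215.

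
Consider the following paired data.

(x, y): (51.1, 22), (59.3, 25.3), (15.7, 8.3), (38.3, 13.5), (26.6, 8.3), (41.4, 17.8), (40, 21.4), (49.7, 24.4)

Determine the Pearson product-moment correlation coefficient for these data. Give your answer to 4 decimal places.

0.9271

n = 8, Σx = 322.1, Σy = 141, Σx² = 14332.69, Σy² = 2814.28, Σxy = 6298.23
nΣxy − ΣxΣy = 50385.84 − 45416.1 = 4969.74
nΣx² − (Σx)² = 114661.52 − 103748.41 = 10913.11; nΣy² − (Σy)² = 22514.24 − 19881 = 2633.24
r = 4969.74 / √(10913.11 × 2633.24) = 4969.74 / 5360.6751 ≈ 0.9271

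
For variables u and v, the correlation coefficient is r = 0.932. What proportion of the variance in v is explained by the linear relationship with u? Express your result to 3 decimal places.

r² = (0.932)² = 0.869

0.869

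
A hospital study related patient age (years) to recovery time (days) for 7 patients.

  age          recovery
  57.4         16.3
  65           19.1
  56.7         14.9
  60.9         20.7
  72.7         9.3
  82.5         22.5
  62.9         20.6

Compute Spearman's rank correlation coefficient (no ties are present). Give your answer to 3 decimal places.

Rank age: 2, 5, 1, 3, 6, 7, 4
Rank recovery: 3, 4, 2, 6, 1, 7, 5
d = rank(age) − rank(recovery): -1, 1, -1, -3, 5, 0, -1; Σd² = 38
ρ = 1 − 6Σd² / [n(n²−1)] = 1 − 6×38 / (7×48) = 1 − 228/336 ≈ 0.321

0.321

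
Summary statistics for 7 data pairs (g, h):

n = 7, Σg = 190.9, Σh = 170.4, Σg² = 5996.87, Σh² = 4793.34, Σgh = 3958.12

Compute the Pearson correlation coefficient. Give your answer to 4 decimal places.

-0.9644

r = (nΣgh − ΣgΣh) / √[(nΣg² − (Σg)²)(nΣh² − (Σh)²)]
Numerator: 7×3958.12 − 190.9×170.4 = -4822.52
Denominator: √[(41978.09 − 36442.81)(33553.38 − 29036.16)] = √[5535.28 × 4517.22] = 5000.4077
r = -4822.52 / 5000.4077 ≈ -0.9644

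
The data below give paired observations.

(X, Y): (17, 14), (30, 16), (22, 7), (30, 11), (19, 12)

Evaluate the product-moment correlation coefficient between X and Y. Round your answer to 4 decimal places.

n = 5, ΣX = 118, ΣY = 60, ΣX² = 2934, ΣY² = 766, ΣXY = 1430
nΣXY − ΣXΣY = 7150 − 7080 = 70
nΣX² − (ΣX)² = 14670 − 13924 = 746; nΣY² − (ΣY)² = 3830 − 3600 = 230
r = 70 / √(746 × 230) = 70 / 414.2222 ≈ 0.1690

0.1690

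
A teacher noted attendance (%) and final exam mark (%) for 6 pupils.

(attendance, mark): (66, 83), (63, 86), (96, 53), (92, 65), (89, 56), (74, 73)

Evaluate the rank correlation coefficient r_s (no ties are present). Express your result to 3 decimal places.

-0.943

Rank attendance: 2, 1, 6, 5, 4, 3
Rank mark: 5, 6, 1, 3, 2, 4
d = rank(attendance) − rank(mark): -3, -5, 5, 2, 2, -1; Σd² = 68
ρ = 1 − 6Σd² / [n(n²−1)] = 1 − 6×68 / (6×35) = 1 − 408/210 ≈ -0.943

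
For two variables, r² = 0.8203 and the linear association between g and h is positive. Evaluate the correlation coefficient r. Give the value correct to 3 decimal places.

|r| = √0.8203 = 0.906
The association is positive, so r = 0.906.

0.906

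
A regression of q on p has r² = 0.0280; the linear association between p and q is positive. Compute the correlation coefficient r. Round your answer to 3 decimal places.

0.167

|r| = √0.0280 = 0.167
The association is positive, so r = 0.167.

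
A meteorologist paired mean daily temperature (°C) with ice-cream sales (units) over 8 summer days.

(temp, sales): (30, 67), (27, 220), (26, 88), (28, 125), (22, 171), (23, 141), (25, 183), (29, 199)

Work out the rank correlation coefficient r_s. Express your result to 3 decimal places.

Rank temp: 8, 5, 4, 6, 1, 2, 3, 7
Rank sales: 1, 8, 2, 3, 5, 4, 6, 7
d = rank(temp) − rank(sales): 7, -3, 2, 3, -4, -2, -3, 0; Σd² = 100
ρ = 1 − 6Σd² / [n(n²−1)] = 1 − 6×100 / (8×63) = 1 − 600/504 ≈ -0.190

-0.190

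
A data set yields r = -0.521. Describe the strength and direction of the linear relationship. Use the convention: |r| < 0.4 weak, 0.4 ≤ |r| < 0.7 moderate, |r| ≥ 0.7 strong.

moderate negative

r = -0.521 < 0 so the relationship is negative.
|r| = 0.521, which falls in the moderate range.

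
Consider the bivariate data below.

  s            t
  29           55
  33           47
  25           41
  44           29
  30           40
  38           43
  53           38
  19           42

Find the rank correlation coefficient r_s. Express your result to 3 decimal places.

-0.452

Rank s: 3, 5, 2, 7, 4, 6, 8, 1
Rank t: 8, 7, 4, 1, 3, 6, 2, 5
d = rank(s) − rank(t): -5, -2, -2, 6, 1, 0, 6, -4; Σd² = 122
ρ = 1 − 6Σd² / [n(n²−1)] = 1 − 6×122 / (8×63) = 1 − 732/504 ≈ -0.452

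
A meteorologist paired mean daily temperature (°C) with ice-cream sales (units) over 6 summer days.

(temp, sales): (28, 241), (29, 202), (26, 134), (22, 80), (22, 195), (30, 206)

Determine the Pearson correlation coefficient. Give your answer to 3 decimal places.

0.622

n = 6, Σx = 157, Σy = 1058, Σx² = 4169, Σy² = 203702, Σxy = 28320
nΣxy − ΣxΣy = 169920 − 166106 = 3814
nΣx² − (Σx)² = 25014 − 24649 = 365; nΣy² − (Σy)² = 1222212 − 1119364 = 102848
r = 3814 / √(365 × 102848) = 3814 / 6126.9503 ≈ 0.622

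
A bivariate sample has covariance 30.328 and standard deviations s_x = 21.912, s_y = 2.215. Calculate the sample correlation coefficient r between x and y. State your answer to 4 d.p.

0.6249

r = Cov(x,y) / (s_x · s_y) = 30.328 / (21.912 × 2.215)
  = 30.328 / 48.5351 ≈ 0.6249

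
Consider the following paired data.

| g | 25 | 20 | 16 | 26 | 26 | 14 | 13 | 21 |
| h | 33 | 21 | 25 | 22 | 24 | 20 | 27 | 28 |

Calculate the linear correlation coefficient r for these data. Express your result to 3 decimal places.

0.219

n = 8, Σg = 161, Σh = 200, Σg² = 3439, Σh² = 5128, Σgh = 4060
nΣgh − ΣgΣh = 32480 − 32200 = 280
nΣg² − (Σg)² = 27512 − 25921 = 1591; nΣh² − (Σh)² = 41024 − 40000 = 1024
r = 280 / √(1591 × 1024) = 280 / 1276.3949 ≈ 0.219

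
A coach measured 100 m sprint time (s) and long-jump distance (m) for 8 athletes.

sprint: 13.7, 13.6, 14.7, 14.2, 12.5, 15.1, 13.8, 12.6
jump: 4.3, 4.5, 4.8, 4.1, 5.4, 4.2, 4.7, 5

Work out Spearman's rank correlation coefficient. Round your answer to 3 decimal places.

-0.643

Rank sprint: 4, 3, 7, 6, 1, 8, 5, 2
Rank jump: 3, 4, 6, 1, 8, 2, 5, 7
d = rank(sprint) − rank(jump): 1, -1, 1, 5, -7, 6, 0, -5; Σd² = 138
ρ = 1 − 6Σd² / [n(n²−1)] = 1 − 6×138 / (8×63) = 1 − 828/504 ≈ -0.643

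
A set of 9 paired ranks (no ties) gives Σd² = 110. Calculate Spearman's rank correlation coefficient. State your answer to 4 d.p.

ρ = 1 − 6Σd² / [n(n²−1)] = 1 − 6×110 / (9×80)
  = 1 − 660/720 = 1 − 0.91667 ≈ 0.0833

0.0833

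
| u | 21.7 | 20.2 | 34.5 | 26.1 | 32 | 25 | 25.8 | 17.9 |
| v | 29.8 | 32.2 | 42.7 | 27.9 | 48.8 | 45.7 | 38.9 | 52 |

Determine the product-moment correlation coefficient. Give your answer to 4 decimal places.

n = 8, Σu = 203.2, Σv = 318, Σu² = 5385.44, Σv² = 13213.72, Σuv = 8136.96
nΣuv − ΣuΣv = 65095.68 − 64617.6 = 478.08
nΣu² − (Σu)² = 43083.52 − 41290.24 = 1793.28; nΣv² − (Σv)² = 105709.76 − 101124 = 4585.76
r = 478.08 / √(1793.28 × 4585.76) = 478.08 / 2867.6736 ≈ 0.1667

0.1667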